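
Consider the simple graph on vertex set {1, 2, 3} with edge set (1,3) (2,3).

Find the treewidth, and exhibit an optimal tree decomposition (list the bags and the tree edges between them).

Treewidth 1.
One such decomposition:
Bags: B1 = {1, 3}  B2 = {2, 3}
Tree: B1–B2

Every bag has size at most 2, so the width is 2 − 1 = 1 and tw(G) ≤ 1. G has an edge, so its treewidth is at least 1. Hence tw(G) = 1 exactly.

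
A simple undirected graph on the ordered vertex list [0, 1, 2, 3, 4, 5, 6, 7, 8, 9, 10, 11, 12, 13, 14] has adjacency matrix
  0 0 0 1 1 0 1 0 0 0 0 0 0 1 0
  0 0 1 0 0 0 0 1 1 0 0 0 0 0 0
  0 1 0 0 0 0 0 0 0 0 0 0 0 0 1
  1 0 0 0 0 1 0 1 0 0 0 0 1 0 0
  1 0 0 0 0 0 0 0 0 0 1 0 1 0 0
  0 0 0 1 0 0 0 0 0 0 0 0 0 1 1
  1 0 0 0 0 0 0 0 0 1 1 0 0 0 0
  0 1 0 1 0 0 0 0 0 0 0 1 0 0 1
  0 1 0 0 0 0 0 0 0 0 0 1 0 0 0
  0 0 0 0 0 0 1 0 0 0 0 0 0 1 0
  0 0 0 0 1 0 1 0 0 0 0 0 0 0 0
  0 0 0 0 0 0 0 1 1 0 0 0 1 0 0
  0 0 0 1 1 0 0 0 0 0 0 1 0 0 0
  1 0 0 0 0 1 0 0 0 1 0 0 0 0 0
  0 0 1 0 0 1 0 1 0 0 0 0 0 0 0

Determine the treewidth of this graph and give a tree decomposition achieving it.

The largest bag has 4 vertices, giving width 3; this decomposition certifies tw(G) ≤ 3. For the lower bound: the 4 vertex sets {6,9,10}, {4}, {0}, {3,5,12,13} are disjoint, each induces a connected subgraph, and every pair is joined by at least one edge of G. Contracting each set to a single vertex therefore yields K_{4} as a minor, and since treewidth is minor-monotone, tw(G) ≥ tw(K_{4}) = 3. Hence tw(G) = 3 exactly.

Treewidth 3.
Bags: B1 = {4, 6, 9, 10}  B2 = {0, 4, 6, 9}  B3 = {0, 4, 9, 13}  B4 = {0, 4, 12, 13}  B5 = {0, 3, 12, 13}  B6 = {3, 5, 12, 13}  B7 = {3, 5, 11, 12}  B8 = {3, 5, 7, 11}  B9 = {5, 7, 11, 14}  B10 = {7, 8, 11, 14}  B11 = {1, 7, 8, 14}  B12 = {1, 2, 8, 14}
Tree: B1–B2, B2–B3, B3–B4, B4–B5, B5–B6, B6–B7, B7–B8, B8–B9, B9–B10, B10–B11, B11–B12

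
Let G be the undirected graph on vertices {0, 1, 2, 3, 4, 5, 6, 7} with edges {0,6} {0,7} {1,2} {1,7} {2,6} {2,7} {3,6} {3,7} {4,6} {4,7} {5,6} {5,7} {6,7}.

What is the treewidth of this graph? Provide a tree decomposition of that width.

Treewidth 2.
One such decomposition:
Bags: B1 = {2, 6, 7}  B2 = {3, 6, 7}  B3 = {1, 2, 7}  B4 = {4, 6, 7}  B5 = {0, 6, 7}  B6 = {5, 6, 7}
Tree: B1–B2, B1–B3, B2–B4, B2–B5, B2–B6

Each bag holds 3 vertices, so the decomposition has width 2, which upper-bounds the treewidth. On the other hand G contains the 3-clique {1, 2, 7}. A clique must lie in a single bag of any decomposition, so no decomposition can have width below 2. The upper and lower bounds meet at 2, so that is the treewidth.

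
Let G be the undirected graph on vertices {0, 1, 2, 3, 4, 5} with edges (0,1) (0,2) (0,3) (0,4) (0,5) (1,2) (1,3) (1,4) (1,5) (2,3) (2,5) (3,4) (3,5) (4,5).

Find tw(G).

A width-4 tree decomposition is:
Bags: B1 = {0, 1, 2, 3, 5}  B2 = {0, 1, 3, 4, 5}
Tree: B1–B2
Each bag holds 5 vertices, so the decomposition has width 4, which upper-bounds the treewidth. On the other hand G contains the 5-clique {0, 1, 2, 3, 5}. A clique must lie in a single bag of any decomposition, so no decomposition can have width below 4. Combining the bounds, tw(G) = 4.

4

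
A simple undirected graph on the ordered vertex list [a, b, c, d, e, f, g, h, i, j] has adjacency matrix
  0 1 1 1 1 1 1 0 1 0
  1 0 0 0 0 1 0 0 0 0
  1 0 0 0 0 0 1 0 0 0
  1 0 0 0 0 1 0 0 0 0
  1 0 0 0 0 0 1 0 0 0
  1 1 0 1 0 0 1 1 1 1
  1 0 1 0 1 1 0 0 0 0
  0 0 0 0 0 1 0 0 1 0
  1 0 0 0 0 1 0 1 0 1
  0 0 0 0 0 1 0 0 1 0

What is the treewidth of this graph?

2

A width-2 tree decomposition is:
Bags: B1 = {a, f, g}  B2 = {a, d, f}  B3 = {a, b, f}  B4 = {a, f, i}  B5 = {f, h, i}  B6 = {f, i, j}  B7 = {a, e, g}  B8 = {a, c, g}
Tree: B1–B2, B1–B3, B1–B4, B4–B5, B5–B6, B1–B7, B7–B8
Each bag holds 3 vertices, so the decomposition has width 2, which upper-bounds the treewidth. For the lower bound, the 3 vertices {a, e, g} are pairwise adjacent, and any tree decomposition puts a clique entirely inside one bag — forcing width ≥ 2. Hence tw(G) = 2 exactly.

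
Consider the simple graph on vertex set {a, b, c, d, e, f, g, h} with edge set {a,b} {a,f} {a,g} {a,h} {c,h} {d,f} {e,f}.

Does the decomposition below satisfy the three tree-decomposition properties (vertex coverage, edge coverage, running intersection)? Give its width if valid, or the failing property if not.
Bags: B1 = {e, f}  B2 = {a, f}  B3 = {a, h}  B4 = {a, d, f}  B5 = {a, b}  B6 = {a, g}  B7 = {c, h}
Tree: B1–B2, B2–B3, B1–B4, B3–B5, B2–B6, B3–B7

No — bags containing vertex a are not connected in the tree.

A tree decomposition must satisfy three properties: every vertex lies in some bag; for every edge, both endpoints lie together in some bag; and for every vertex, the bags containing it form a connected subtree. Here bags containing vertex a are not connected in the tree, so the decomposition is invalid.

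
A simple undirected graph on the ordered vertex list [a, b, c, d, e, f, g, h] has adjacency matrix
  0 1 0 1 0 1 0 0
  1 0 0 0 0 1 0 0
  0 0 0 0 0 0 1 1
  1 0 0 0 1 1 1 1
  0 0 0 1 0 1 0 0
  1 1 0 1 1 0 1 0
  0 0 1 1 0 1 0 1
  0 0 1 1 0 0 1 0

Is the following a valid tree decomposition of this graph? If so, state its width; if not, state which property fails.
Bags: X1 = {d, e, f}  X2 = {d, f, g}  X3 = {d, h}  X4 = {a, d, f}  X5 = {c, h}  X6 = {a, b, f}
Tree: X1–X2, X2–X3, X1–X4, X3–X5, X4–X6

A tree decomposition must satisfy three properties: every vertex lies in some bag; for every edge, both endpoints lie together in some bag; and for every vertex, the bags containing it form a connected subtree. Here edge (g,h) lies in no bag, so the decomposition is invalid.

No — edge (g,h) lies in no bag.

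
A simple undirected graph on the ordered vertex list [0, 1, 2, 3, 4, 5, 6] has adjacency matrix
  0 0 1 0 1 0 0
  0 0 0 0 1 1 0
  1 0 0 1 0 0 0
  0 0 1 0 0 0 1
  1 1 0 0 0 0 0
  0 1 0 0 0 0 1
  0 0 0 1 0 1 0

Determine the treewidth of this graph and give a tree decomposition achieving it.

Each bag holds 3 vertices, so the decomposition has width 2, which upper-bounds the treewidth. Since 0–2–3–6–5–1–4–0 is a cycle in G, G is not acyclic. Forests are exactly the graphs of treewidth ≤ 1, so tw(G) ≥ 2. The upper and lower bounds meet at 2, so that is the treewidth.

Treewidth 2.
One such decomposition:
Bags: B1 = {0, 2, 3}  B2 = {0, 3, 6}  B3 = {0, 5, 6}  B4 = {0, 1, 5}  B5 = {0, 1, 4}
Tree: B1–B2, B2–B3, B3–B4, B4–B5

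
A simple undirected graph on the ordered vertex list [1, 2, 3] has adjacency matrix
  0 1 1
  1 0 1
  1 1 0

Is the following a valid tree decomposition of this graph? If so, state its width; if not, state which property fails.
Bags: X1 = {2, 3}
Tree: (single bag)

A tree decomposition must satisfy three properties: every vertex lies in some bag; for every edge, both endpoints lie together in some bag; and for every vertex, the bags containing it form a connected subtree. Here vertex 1 appears in no bag, so the decomposition is invalid.

No — vertex 1 appears in no bag.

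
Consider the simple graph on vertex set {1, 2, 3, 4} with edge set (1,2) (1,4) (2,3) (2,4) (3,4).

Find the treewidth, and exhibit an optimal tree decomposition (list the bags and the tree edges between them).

Treewidth 2.
One optimal decomposition is:
Bags: B1 = {2, 3, 4}  B2 = {1, 2, 4}
Tree: B1–B2

Each bag holds 3 vertices, so the decomposition has width 2, which upper-bounds the treewidth. For the lower bound, the 3 vertices {1, 2, 4} are pairwise adjacent, and any tree decomposition puts a clique entirely inside one bag — forcing width ≥ 2. The upper and lower bounds meet at 2, so that is the treewidth.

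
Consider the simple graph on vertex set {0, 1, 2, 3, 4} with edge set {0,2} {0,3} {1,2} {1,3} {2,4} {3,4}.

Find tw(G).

2

A width-2 tree decomposition is:
Bags: B1 = {1, 2, 3}  B2 = {2, 3, 4}  B3 = {0, 2, 3}
Tree: B1–B2, B2–B3
Each bag holds 3 vertices, so the decomposition has width 2, which upper-bounds the treewidth. The edges 2–1–3–4–2 form a cycle, so G is not a tree and its treewidth is at least 2. Therefore the treewidth is 2.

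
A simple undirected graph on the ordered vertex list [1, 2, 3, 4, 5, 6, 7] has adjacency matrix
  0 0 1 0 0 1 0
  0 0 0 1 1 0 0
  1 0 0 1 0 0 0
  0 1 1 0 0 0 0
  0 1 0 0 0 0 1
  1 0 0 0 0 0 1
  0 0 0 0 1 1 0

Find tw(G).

2

A width-2 tree decomposition is:
Bags: B1 = {2, 4, 5}  B2 = {3, 4, 5}  B3 = {1, 3, 5}  B4 = {1, 5, 6}  B5 = {5, 6, 7}
Tree: B1–B2, B2–B3, B3–B4, B4–B5
Each bag holds 3 vertices, so the decomposition has width 2, which upper-bounds the treewidth. Since 5–2–4–3–1–6–7–5 is a cycle in G, G is not acyclic. Forests are exactly the graphs of treewidth ≤ 1, so tw(G) ≥ 2. Combining the bounds, tw(G) = 2.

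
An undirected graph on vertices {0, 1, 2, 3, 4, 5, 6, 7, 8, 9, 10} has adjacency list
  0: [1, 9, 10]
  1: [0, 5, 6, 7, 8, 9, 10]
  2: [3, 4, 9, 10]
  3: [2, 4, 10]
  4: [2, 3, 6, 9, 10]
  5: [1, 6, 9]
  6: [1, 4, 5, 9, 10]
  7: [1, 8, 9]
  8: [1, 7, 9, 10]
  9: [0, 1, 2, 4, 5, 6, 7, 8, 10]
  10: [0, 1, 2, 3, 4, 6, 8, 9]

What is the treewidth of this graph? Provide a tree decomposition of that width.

The largest bag has 4 vertices, giving width 3; this decomposition certifies tw(G) ≤ 3. Conversely, {0, 1, 9, 10} is a clique of size 4, and the vertices of any clique must share a bag in every tree decomposition; so some bag has ≥ 4 vertices and tw(G) ≥ 3. The upper and lower bounds meet at 3, so that is the treewidth.

Treewidth 3.
Bags: B1 = {1, 5, 6, 9}  B2 = {1, 6, 9, 10}  B3 = {4, 6, 9, 10}  B4 = {2, 4, 9, 10}  B5 = {1, 8, 9, 10}  B6 = {1, 7, 8, 9}  B7 = {0, 1, 9, 10}  B8 = {2, 3, 4, 10}
Tree: B1–B2, B2–B3, B3–B4, B2–B5, B5–B6, B5–B7, B4–B8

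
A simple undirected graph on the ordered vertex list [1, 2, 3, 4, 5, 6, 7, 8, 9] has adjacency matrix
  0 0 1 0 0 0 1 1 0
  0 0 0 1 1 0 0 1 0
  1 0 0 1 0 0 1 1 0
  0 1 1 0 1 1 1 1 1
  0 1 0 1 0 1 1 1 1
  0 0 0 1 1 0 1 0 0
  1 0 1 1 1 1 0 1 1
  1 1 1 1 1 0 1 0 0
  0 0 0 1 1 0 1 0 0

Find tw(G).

A width-3 tree decomposition is:
Bags: B1 = {4, 5, 7, 8}  B2 = {2, 4, 5, 8}  B3 = {4, 5, 7, 9}  B4 = {3, 4, 7, 8}  B5 = {1, 3, 7, 8}  B6 = {4, 5, 6, 7}
Tree: B1–B2, B1–B3, B1–B4, B4–B5, B3–B6
Each bag holds 4 vertices, so the decomposition has width 3, which upper-bounds the treewidth. Conversely, {1, 3, 7, 8} is a clique of size 4, and the vertices of any clique must share a bag in every tree decomposition; so some bag has ≥ 4 vertices and tw(G) ≥ 3. Therefore the treewidth is 3.

3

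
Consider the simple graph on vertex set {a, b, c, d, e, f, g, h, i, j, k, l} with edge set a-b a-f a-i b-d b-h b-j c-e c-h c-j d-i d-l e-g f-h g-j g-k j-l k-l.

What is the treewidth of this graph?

A width-3 tree decomposition is:
Bags: B1 = {c, e, g, k}  B2 = {c, g, j, k}  B3 = {c, j, k, l}  B4 = {c, h, j, l}  B5 = {b, h, j, l}  B6 = {b, d, h, l}  B7 = {b, d, f, h}  B8 = {a, b, d, f}  B9 = {a, d, f, i}
Tree: B1–B2, B2–B3, B3–B4, B4–B5, B5–B6, B6–B7, B7–B8, B8–B9
Every bag has size at most 4, so the width is 4 − 1 = 3 and tw(G) ≤ 3. For the lower bound: the 4 vertex sets {e,g,k}, {c}, {j}, {b,d,h,l} are disjoint, each induces a connected subgraph, and every pair is joined by at least one edge of G. Contracting each set to a single vertex therefore yields K_{4} as a minor, and since treewidth is minor-monotone, tw(G) ≥ tw(K_{4}) = 3. The upper and lower bounds meet at 3, so that is the treewidth.

3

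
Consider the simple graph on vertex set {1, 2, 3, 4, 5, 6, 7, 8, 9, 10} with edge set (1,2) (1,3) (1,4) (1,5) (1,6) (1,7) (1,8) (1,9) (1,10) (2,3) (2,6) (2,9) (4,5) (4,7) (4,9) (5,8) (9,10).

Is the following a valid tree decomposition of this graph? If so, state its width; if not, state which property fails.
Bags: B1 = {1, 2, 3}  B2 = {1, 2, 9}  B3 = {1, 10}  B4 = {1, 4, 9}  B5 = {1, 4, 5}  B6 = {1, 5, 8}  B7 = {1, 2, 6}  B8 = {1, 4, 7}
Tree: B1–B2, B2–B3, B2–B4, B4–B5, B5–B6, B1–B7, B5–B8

A tree decomposition must satisfy three properties: every vertex lies in some bag; for every edge, both endpoints lie together in some bag; and for every vertex, the bags containing it form a connected subtree. Here edge (9,10) lies in no bag, so the decomposition is invalid.

No — edge (9,10) lies in no bag.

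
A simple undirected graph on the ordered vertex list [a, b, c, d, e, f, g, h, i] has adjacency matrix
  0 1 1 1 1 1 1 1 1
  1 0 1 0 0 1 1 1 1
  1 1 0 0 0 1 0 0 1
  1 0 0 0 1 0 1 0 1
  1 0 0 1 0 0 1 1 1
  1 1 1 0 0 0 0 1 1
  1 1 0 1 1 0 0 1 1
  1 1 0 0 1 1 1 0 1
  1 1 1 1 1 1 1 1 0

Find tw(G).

A width-4 tree decomposition is:
Bags: B1 = {a, b, f, h, i}  B2 = {a, b, c, f, i}  B3 = {a, b, g, h, i}  B4 = {a, e, g, h, i}  B5 = {a, d, e, g, i}
Tree: B1–B2, B1–B3, B3–B4, B4–B5
The largest bag has 5 vertices, giving width 4; this decomposition certifies tw(G) ≤ 4. Conversely, {a, d, e, g, i} is a clique of size 5, and the vertices of any clique must share a bag in every tree decomposition; so some bag has ≥ 5 vertices and tw(G) ≥ 4. Therefore the treewidth is 4.

4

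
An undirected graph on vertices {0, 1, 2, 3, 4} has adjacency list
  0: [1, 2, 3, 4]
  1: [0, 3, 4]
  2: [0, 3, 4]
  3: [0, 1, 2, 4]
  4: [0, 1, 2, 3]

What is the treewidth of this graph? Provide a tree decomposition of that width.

Treewidth 3.
Bags: B1 = {0, 2, 3, 4}  B2 = {0, 1, 3, 4}
Tree: B1–B2

Each bag holds 4 vertices, so the decomposition has width 3, which upper-bounds the treewidth. Conversely, {0, 1, 3, 4} is a clique of size 4, and the vertices of any clique must share a bag in every tree decomposition; so some bag has ≥ 4 vertices and tw(G) ≥ 3. Combining the bounds, tw(G) = 3.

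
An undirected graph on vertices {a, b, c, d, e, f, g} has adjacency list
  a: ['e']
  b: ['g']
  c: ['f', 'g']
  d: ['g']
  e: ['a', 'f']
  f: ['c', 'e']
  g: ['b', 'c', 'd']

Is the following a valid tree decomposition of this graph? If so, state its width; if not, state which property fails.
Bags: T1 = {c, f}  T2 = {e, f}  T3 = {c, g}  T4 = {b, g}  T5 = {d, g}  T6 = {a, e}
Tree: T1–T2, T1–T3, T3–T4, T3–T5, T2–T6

Yes; width 1.

Checking the three conditions: (i) the bags cover all of {a, b, c, d, e, f, g}; (ii) for each edge, some bag contains both endpoints; (iii) the bags containing any fixed vertex form a subtree. All hold, so the decomposition is valid with width 2 − 1 = 1.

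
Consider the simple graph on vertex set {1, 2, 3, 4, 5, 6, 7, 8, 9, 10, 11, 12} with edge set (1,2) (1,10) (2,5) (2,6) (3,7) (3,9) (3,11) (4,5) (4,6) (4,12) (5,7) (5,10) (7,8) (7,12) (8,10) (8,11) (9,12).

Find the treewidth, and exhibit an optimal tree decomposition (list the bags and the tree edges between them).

Treewidth 3.
Bags: B1 = {1, 2, 6, 10}  B2 = {2, 5, 6, 10}  B3 = {4, 5, 6, 10}  B4 = {4, 5, 8, 10}  B5 = {4, 5, 7, 8}  B6 = {4, 7, 8, 12}  B7 = {7, 8, 11, 12}  B8 = {3, 7, 11, 12}  B9 = {3, 9, 11, 12}
Tree: B1–B2, B2–B3, B3–B4, B4–B5, B5–B6, B6–B7, B7–B8, B8–B9

Every bag has size at most 4, so the width is 4 − 1 = 3 and tw(G) ≤ 3. For the lower bound: the 4 vertex sets {1,2,6}, {10}, {5}, {4,7,8,12} are disjoint, each induces a connected subgraph, and every pair is joined by at least one edge of G. Contracting each set to a single vertex therefore yields K_{4} as a minor, and since treewidth is minor-monotone, tw(G) ≥ tw(K_{4}) = 3. Combining the bounds, tw(G) = 3.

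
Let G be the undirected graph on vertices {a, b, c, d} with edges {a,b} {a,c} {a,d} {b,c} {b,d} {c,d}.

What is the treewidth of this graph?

3

A width-3 tree decomposition is:
Bags: B1 = {a, b, c, d}
Tree: (single bag)
With just one bag of size 4, the width is 4 − 1 = 3, so tw(G) ≤ 3. For the lower bound, the 4 vertices {a, b, c, d} are pairwise adjacent, and any tree decomposition puts a clique entirely inside one bag — forcing width ≥ 3. Combining the bounds, tw(G) = 3.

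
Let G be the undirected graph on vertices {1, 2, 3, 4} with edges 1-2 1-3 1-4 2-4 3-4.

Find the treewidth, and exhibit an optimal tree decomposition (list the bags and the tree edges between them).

Treewidth 2.
One such decomposition:
Bags: B1 = {1, 3, 4}  B2 = {1, 2, 4}
Tree: B1–B2

Each bag holds 3 vertices, so the decomposition has width 2, which upper-bounds the treewidth. For the lower bound, the 3 vertices {1, 2, 4} are pairwise adjacent, and any tree decomposition puts a clique entirely inside one bag — forcing width ≥ 2. Combining the bounds, tw(G) = 2.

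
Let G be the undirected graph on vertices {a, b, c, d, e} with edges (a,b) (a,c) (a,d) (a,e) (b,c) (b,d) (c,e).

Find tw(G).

A width-2 tree decomposition is:
Bags: B1 = {a, b, d}  B2 = {a, b, c}  B3 = {a, c, e}
Tree: B1–B2, B2–B3
The largest bag has 3 vertices, giving width 2; this decomposition certifies tw(G) ≤ 2. For the lower bound, the 3 vertices {a, b, d} are pairwise adjacent, and any tree decomposition puts a clique entirely inside one bag — forcing width ≥ 2. Hence tw(G) = 2 exactly.

2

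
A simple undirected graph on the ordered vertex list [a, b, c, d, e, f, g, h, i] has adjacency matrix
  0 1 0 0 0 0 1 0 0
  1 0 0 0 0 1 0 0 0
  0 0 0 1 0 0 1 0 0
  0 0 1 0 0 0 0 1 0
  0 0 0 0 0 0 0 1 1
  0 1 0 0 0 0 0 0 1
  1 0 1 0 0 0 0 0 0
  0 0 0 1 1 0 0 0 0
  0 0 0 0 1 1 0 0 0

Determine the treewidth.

2

A width-2 tree decomposition is:
Bags: B1 = {c, d, h}  B2 = {c, g, h}  B3 = {a, g, h}  B4 = {a, b, h}  B5 = {b, f, h}  B6 = {f, h, i}  B7 = {e, h, i}
Tree: B1–B2, B2–B3, B3–B4, B4–B5, B5–B6, B6–B7
Every bag has size at most 3, so the width is 3 − 1 = 2 and tw(G) ≤ 2. The edges h–d–c–g–a–b–f–i–e–h form a cycle, so G is not a tree and its treewidth is at least 2. The upper and lower bounds meet at 2, so that is the treewidth.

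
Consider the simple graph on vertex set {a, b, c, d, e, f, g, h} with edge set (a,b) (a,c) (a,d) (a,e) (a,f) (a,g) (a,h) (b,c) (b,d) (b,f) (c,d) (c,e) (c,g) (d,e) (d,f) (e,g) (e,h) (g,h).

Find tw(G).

3

A width-3 tree decomposition is:
Bags: B1 = {a, c, e, g}  B2 = {a, c, d, e}  B3 = {a, b, c, d}  B4 = {a, e, g, h}  B5 = {a, b, d, f}
Tree: B1–B2, B2–B3, B1–B4, B3–B5
Each bag holds 4 vertices, so the decomposition has width 3, which upper-bounds the treewidth. On the other hand G contains the 4-clique {a, c, d, e}. A clique must lie in a single bag of any decomposition, so no decomposition can have width below 3. Combining the bounds, tw(G) = 3.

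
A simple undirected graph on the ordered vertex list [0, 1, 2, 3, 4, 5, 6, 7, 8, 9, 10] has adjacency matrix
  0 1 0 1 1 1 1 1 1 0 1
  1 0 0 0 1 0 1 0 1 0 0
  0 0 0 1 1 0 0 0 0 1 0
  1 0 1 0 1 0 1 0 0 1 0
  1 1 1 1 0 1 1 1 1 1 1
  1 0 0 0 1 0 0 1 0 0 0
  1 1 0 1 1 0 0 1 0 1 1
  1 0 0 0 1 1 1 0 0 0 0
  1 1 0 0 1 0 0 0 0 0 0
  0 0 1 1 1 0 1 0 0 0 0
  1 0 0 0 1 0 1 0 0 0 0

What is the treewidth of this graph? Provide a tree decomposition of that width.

Treewidth 3.
One such decomposition:
Bags: B1 = {0, 3, 4, 6}  B2 = {0, 4, 6, 7}  B3 = {0, 4, 6, 10}  B4 = {0, 1, 4, 6}  B5 = {3, 4, 6, 9}  B6 = {0, 4, 5, 7}  B7 = {2, 3, 4, 9}  B8 = {0, 1, 4, 8}
Tree: B1–B2, B1–B3, B2–B4, B1–B5, B2–B6, B5–B7, B4–B8

Every bag has size at most 4, so the width is 4 − 1 = 3 and tw(G) ≤ 3. Conversely, {0, 1, 4, 8} is a clique of size 4, and the vertices of any clique must share a bag in every tree decomposition; so some bag has ≥ 4 vertices and tw(G) ≥ 3. Combining the bounds, tw(G) = 3.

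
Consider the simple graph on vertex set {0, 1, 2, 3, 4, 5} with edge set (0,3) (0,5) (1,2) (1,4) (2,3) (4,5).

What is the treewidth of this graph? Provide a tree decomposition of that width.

Treewidth 2.
Bags: B1 = {0, 2, 3}  B2 = {0, 2, 5}  B3 = {2, 4, 5}  B4 = {1, 2, 4}
Tree: B1–B2, B2–B3, B3–B4

Each bag holds 3 vertices, so the decomposition has width 2, which upper-bounds the treewidth. For the lower bound, G contains the cycle 2–3–0–5–4–1–2, so G is not a forest; only forests have treewidth ≤ 1, hence tw(G) ≥ 2. Combining the bounds, tw(G) = 2.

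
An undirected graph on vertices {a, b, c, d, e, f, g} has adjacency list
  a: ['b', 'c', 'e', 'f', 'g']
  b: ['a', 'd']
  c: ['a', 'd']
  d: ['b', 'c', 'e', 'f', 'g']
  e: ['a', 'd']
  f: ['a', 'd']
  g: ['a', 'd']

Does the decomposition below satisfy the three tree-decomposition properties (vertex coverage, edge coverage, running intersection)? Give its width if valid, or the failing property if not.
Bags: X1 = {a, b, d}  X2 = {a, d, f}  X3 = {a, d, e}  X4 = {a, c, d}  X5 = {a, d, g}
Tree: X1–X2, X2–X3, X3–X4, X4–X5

Checking the three conditions: (i) the bags cover all of {a, b, c, d, e, f, g}; (ii) for each edge, some bag contains both endpoints; (iii) the bags containing any fixed vertex form a subtree. All hold, so the decomposition is valid with width 3 − 1 = 2.

Yes; width 2.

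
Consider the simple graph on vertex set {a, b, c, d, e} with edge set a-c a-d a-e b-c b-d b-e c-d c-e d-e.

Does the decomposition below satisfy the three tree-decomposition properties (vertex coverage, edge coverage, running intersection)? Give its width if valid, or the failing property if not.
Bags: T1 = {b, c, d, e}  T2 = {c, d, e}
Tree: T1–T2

No — vertex a appears in no bag.

A tree decomposition must satisfy three properties: every vertex lies in some bag; for every edge, both endpoints lie together in some bag; and for every vertex, the bags containing it form a connected subtree. Here vertex a appears in no bag, so the decomposition is invalid.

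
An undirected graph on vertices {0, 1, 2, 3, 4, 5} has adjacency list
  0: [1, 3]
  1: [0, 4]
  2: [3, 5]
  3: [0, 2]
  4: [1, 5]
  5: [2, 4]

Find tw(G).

A width-2 tree decomposition is:
Bags: B1 = {0, 2, 3}  B2 = {0, 1, 2}  B3 = {1, 2, 4}  B4 = {2, 4, 5}
Tree: B1–B2, B2–B3, B3–B4
Every bag has size at most 3, so the width is 3 − 1 = 2 and tw(G) ≤ 2. The edges 2–3–0–1–4–5–2 form a cycle, so G is not a tree and its treewidth is at least 2. The upper and lower bounds meet at 2, so that is the treewidth.

2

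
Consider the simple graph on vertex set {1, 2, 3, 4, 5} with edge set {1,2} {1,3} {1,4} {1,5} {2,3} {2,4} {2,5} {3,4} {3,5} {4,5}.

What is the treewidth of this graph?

4

A width-4 tree decomposition is:
Bags: B1 = {1, 2, 3, 4, 5}
Tree: (single bag)
A single bag containing all 5 vertices is trivially a valid decomposition of width 4. On the other hand G contains the 5-clique {1, 2, 3, 4, 5}. A clique must lie in a single bag of any decomposition, so no decomposition can have width below 4. Combining the bounds, tw(G) = 4.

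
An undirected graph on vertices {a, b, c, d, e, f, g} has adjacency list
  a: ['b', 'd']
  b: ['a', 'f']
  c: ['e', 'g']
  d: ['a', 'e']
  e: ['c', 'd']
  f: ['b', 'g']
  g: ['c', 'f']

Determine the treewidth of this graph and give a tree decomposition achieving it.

Each bag holds 3 vertices, so the decomposition has width 2, which upper-bounds the treewidth. Since d–e–c–g–f–b–a–d is a cycle in G, G is not acyclic. Forests are exactly the graphs of treewidth ≤ 1, so tw(G) ≥ 2. Hence tw(G) = 2 exactly.

Treewidth 2.
One such decomposition:
Bags: B1 = {c, d, e}  B2 = {c, d, g}  B3 = {d, f, g}  B4 = {b, d, f}  B5 = {a, b, d}
Tree: B1–B2, B2–B3, B3–B4, B4–B5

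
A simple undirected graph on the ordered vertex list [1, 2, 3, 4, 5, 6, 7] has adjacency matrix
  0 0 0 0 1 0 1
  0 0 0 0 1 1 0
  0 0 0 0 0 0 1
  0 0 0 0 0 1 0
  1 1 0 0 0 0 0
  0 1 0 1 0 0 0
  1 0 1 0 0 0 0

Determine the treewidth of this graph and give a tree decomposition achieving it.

Every bag has size at most 2, so the width is 2 − 1 = 1 and tw(G) ≤ 1. Since G has at least one edge (e.g. 3–7), it is not an edgeless graph, so tw(G) ≥ 1. The upper and lower bounds meet at 1, so that is the treewidth.

Treewidth 1.
One such decomposition:
Bags: B1 = {3, 7}  B2 = {1, 7}  B3 = {1, 5}  B4 = {2, 5}  B5 = {2, 6}  B6 = {4, 6}
Tree: B1–B2, B2–B3, B3–B4, B4–B5, B5–B6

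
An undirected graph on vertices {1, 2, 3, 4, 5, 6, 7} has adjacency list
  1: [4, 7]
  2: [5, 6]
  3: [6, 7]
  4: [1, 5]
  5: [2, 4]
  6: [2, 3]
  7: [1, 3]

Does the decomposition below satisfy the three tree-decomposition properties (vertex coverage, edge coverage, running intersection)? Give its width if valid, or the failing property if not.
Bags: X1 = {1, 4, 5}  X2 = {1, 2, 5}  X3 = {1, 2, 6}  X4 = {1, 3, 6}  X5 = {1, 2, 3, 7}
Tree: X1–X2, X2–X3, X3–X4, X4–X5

No — bags containing vertex 2 are not connected in the tree.

A tree decomposition must satisfy three properties: every vertex lies in some bag; for every edge, both endpoints lie together in some bag; and for every vertex, the bags containing it form a connected subtree. Here bags containing vertex 2 are not connected in the tree, so the decomposition is invalid.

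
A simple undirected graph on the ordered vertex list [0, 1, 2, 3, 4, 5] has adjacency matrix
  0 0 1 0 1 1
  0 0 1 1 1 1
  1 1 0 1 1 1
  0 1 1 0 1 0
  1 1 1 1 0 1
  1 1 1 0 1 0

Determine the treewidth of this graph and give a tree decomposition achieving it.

Each bag holds 4 vertices, so the decomposition has width 3, which upper-bounds the treewidth. On the other hand G contains the 4-clique {0, 2, 4, 5}. A clique must lie in a single bag of any decomposition, so no decomposition can have width below 3. Hence tw(G) = 3 exactly.

Treewidth 3.
Bags: B1 = {1, 2, 4, 5}  B2 = {1, 2, 3, 4}  B3 = {0, 2, 4, 5}
Tree: B1–B2, B1–B3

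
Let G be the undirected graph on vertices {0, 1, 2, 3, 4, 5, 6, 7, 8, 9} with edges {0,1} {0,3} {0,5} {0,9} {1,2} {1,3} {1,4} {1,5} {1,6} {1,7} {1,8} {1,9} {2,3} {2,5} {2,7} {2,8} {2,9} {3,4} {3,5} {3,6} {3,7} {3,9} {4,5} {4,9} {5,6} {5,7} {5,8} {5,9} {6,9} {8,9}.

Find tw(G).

A width-4 tree decomposition is:
Bags: B1 = {1, 3, 4, 5, 9}  B2 = {1, 2, 3, 5, 9}  B3 = {1, 2, 3, 5, 7}  B4 = {1, 3, 5, 6, 9}  B5 = {0, 1, 3, 5, 9}  B6 = {1, 2, 5, 8, 9}
Tree: B1–B2, B2–B3, B2–B4, B1–B5, B2–B6
The largest bag has 5 vertices, giving width 4; this decomposition certifies tw(G) ≤ 4. On the other hand G contains the 5-clique {1, 2, 5, 8, 9}. A clique must lie in a single bag of any decomposition, so no decomposition can have width below 4. Combining the bounds, tw(G) = 4.

4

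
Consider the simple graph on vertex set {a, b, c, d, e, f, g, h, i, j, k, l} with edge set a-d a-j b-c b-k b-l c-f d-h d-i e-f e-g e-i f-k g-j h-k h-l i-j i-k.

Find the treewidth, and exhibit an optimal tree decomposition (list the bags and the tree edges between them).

Each bag holds 4 vertices, so the decomposition has width 3, which upper-bounds the treewidth. For the lower bound: the 4 vertex sets {a,g,j}, {d}, {i}, {e,f,h,k} are disjoint, each induces a connected subgraph, and every pair is joined by at least one edge of G. Contracting each set to a single vertex therefore yields K_{4} as a minor, and since treewidth is minor-monotone, tw(G) ≥ tw(K_{4}) = 3. Combining the bounds, tw(G) = 3.

Treewidth 3.
Bags: B1 = {a, d, g, j}  B2 = {d, g, i, j}  B3 = {d, e, g, i}  B4 = {d, e, h, i}  B5 = {e, h, i, k}  B6 = {e, f, h, k}  B7 = {f, h, k, l}  B8 = {b, f, k, l}  B9 = {b, c, f, l}
Tree: B1–B2, B2–B3, B3–B4, B4–B5, B5–B6, B6–B7, B7–B8, B8–B9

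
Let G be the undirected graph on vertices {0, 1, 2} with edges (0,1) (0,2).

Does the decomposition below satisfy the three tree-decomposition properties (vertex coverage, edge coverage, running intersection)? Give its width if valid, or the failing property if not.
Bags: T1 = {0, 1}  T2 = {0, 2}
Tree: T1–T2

Every vertex of G appears in some bag (union = {0, 1, 2}); every edge is covered by a bag; and for each vertex v the set of bags containing v is connected in the bag tree. The decomposition is therefore valid. The largest bag has 2 vertices, so the width is 1.

Yes; width 1.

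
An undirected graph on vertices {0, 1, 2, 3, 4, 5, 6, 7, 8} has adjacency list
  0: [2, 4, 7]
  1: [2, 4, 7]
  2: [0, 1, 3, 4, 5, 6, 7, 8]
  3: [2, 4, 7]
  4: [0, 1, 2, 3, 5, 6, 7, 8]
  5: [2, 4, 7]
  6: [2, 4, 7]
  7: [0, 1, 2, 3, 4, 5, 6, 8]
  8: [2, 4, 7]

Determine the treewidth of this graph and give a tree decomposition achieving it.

Each bag holds 4 vertices, so the decomposition has width 3, which upper-bounds the treewidth. For the lower bound, the 4 vertices {0, 2, 4, 7} are pairwise adjacent, and any tree decomposition puts a clique entirely inside one bag — forcing width ≥ 3. Combining the bounds, tw(G) = 3.

Treewidth 3.
One such decomposition:
Bags: B1 = {2, 4, 5, 7}  B2 = {2, 4, 7, 8}  B3 = {2, 4, 6, 7}  B4 = {2, 3, 4, 7}  B5 = {1, 2, 4, 7}  B6 = {0, 2, 4, 7}
Tree: B1–B2, B1–B3, B1–B4, B2–B5, B5–B6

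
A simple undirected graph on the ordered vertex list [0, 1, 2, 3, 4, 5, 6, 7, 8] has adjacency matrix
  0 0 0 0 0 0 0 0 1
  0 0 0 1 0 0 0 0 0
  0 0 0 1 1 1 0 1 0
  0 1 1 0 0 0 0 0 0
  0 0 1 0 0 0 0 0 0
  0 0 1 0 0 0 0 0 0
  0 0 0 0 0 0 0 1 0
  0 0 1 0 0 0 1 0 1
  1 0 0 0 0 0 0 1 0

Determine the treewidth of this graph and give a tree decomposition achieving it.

Each bag holds 2 vertices, so the decomposition has width 1, which upper-bounds the treewidth. Since G has at least one edge (e.g. 0–8), it is not an edgeless graph, so tw(G) ≥ 1. The upper and lower bounds meet at 1, so that is the treewidth.

Treewidth 1.
One optimal decomposition is:
Bags: B1 = {0, 8}  B2 = {7, 8}  B3 = {2, 7}  B4 = {2, 4}  B5 = {2, 3}  B6 = {2, 5}  B7 = {6, 7}  B8 = {1, 3}
Tree: B1–B2, B2–B3, B3–B4, B4–B5, B5–B6, B2–B7, B5–B8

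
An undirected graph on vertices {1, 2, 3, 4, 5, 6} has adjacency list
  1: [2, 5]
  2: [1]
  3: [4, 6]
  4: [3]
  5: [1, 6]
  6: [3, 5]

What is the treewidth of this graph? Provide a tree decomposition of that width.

Treewidth 1.
Bags: B1 = {3, 4}  B2 = {3, 6}  B3 = {5, 6}  B4 = {1, 5}  B5 = {1, 2}
Tree: B1–B2, B2–B3, B3–B4, B4–B5

Each bag holds 2 vertices, so the decomposition has width 1, which upper-bounds the treewidth. Since G has at least one edge (e.g. 4–3), it is not an edgeless graph, so tw(G) ≥ 1. Therefore the treewidth is 1.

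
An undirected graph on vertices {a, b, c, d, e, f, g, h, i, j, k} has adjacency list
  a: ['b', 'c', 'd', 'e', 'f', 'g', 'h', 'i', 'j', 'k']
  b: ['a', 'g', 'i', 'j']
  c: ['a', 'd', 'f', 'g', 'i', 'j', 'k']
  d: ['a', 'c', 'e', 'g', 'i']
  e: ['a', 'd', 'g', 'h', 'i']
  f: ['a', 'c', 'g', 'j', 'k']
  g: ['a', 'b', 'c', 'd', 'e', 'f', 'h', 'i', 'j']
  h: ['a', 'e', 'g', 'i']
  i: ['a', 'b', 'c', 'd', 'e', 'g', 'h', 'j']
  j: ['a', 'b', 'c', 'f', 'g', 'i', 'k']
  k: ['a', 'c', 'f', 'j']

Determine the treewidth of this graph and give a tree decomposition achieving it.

Each bag holds 5 vertices, so the decomposition has width 4, which upper-bounds the treewidth. Conversely, {a, c, f, g, j} is a clique of size 5, and the vertices of any clique must share a bag in every tree decomposition; so some bag has ≥ 5 vertices and tw(G) ≥ 4. Therefore the treewidth is 4.

Treewidth 4.
One such decomposition:
Bags: B1 = {a, c, f, g, j}  B2 = {a, c, g, i, j}  B3 = {a, c, d, g, i}  B4 = {a, d, e, g, i}  B5 = {a, e, g, h, i}  B6 = {a, b, g, i, j}  B7 = {a, c, f, j, k}
Tree: B1–B2, B2–B3, B3–B4, B4–B5, B2–B6, B1–B7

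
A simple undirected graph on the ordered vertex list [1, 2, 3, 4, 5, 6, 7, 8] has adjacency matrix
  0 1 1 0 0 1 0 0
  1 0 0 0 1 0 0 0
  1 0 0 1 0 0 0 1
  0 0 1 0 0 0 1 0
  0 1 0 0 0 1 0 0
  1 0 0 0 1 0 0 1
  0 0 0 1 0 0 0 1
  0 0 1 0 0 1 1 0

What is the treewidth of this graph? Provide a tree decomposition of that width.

Treewidth 2.
Bags: B1 = {1, 2, 5}  B2 = {1, 5, 6}  B3 = {1, 3, 6}  B4 = {3, 6, 8}  B5 = {3, 4, 8}  B6 = {4, 7, 8}
Tree: B1–B2, B2–B3, B3–B4, B4–B5, B5–B6

Every bag has size at most 3, so the width is 3 − 1 = 2 and tw(G) ≤ 2. For the lower bound, G contains the cycle 2–5–6–1–2, so G is not a forest; only forests have treewidth ≤ 1, hence tw(G) ≥ 2. Hence tw(G) = 2 exactly.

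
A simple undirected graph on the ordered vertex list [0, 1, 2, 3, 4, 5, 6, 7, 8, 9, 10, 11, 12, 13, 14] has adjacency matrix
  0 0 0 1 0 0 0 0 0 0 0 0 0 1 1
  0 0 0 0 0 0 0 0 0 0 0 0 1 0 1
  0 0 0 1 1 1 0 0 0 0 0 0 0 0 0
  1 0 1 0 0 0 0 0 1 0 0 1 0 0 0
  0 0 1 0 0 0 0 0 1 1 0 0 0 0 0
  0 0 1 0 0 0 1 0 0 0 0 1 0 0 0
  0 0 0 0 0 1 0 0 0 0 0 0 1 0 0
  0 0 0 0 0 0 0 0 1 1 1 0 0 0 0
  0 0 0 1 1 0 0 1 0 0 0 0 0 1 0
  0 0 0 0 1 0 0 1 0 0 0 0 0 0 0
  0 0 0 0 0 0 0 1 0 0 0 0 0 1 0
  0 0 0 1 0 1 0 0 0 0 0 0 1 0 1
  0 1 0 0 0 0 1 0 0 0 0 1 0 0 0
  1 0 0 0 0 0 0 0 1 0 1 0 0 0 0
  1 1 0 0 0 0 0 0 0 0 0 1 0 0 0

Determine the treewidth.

3

A width-3 tree decomposition is:
Bags: B1 = {1, 5, 6, 12}  B2 = {1, 5, 11, 12}  B3 = {1, 5, 11, 14}  B4 = {2, 5, 11, 14}  B5 = {2, 3, 11, 14}  B6 = {0, 2, 3, 14}  B7 = {0, 2, 3, 4}  B8 = {0, 3, 4, 8}  B9 = {0, 4, 8, 13}  B10 = {4, 8, 9, 13}  B11 = {7, 8, 9, 13}  B12 = {7, 9, 10, 13}
Tree: B1–B2, B2–B3, B3–B4, B4–B5, B5–B6, B6–B7, B7–B8, B8–B9, B9–B10, B10–B11, B11–B12
Every bag has size at most 4, so the width is 4 − 1 = 3 and tw(G) ≤ 3. For the lower bound: the 4 vertex sets {1,6,12}, {5}, {11}, {0,2,3,14} are disjoint, each induces a connected subgraph, and every pair is joined by at least one edge of G. Contracting each set to a single vertex therefore yields K_{4} as a minor, and since treewidth is minor-monotone, tw(G) ≥ tw(K_{4}) = 3. The upper and lower bounds meet at 3, so that is the treewidth.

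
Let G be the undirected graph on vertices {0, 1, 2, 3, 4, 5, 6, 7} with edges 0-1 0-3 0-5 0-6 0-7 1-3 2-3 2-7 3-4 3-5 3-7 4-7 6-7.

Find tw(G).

A width-2 tree decomposition is:
Bags: B1 = {0, 3, 7}  B2 = {3, 4, 7}  B3 = {0, 3, 5}  B4 = {0, 6, 7}  B5 = {0, 1, 3}  B6 = {2, 3, 7}
Tree: B1–B2, B1–B3, B1–B4, B1–B5, B2–B6
Each bag holds 3 vertices, so the decomposition has width 2, which upper-bounds the treewidth. Conversely, {0, 1, 3} is a clique of size 3, and the vertices of any clique must share a bag in every tree decomposition; so some bag has ≥ 3 vertices and tw(G) ≥ 2. The upper and lower bounds meet at 2, so that is the treewidth.

2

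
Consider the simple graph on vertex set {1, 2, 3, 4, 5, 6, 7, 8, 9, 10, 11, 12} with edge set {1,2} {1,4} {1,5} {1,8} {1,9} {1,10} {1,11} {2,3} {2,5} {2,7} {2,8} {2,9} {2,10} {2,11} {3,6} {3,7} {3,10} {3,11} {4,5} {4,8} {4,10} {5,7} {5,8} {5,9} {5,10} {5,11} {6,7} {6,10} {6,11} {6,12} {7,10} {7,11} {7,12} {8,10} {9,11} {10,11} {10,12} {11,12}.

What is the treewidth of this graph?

A width-4 tree decomposition is:
Bags: B1 = {1, 2, 5, 8, 10}  B2 = {1, 2, 5, 10, 11}  B3 = {2, 5, 7, 10, 11}  B4 = {2, 3, 7, 10, 11}  B5 = {1, 2, 5, 9, 11}  B6 = {3, 6, 7, 10, 11}  B7 = {1, 4, 5, 8, 10}  B8 = {6, 7, 10, 11, 12}
Tree: B1–B2, B2–B3, B3–B4, B2–B5, B4–B6, B1–B7, B6–B8
The largest bag has 5 vertices, giving width 4; this decomposition certifies tw(G) ≤ 4. On the other hand G contains the 5-clique {1, 2, 5, 9, 11}. A clique must lie in a single bag of any decomposition, so no decomposition can have width below 4. Therefore the treewidth is 4.

4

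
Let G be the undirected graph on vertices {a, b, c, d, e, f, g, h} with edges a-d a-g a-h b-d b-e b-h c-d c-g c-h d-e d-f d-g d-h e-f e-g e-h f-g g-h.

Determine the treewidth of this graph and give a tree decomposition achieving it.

Treewidth 3.
One optimal decomposition is:
Bags: B1 = {d, e, g, h}  B2 = {c, d, g, h}  B3 = {b, d, e, h}  B4 = {a, d, g, h}  B5 = {d, e, f, g}
Tree: B1–B2, B1–B3, B1–B4, B1–B5

The largest bag has 4 vertices, giving width 3; this decomposition certifies tw(G) ≤ 3. Conversely, {d, e, g, h} is a clique of size 4, and the vertices of any clique must share a bag in every tree decomposition; so some bag has ≥ 4 vertices and tw(G) ≥ 3. Hence tw(G) = 3 exactly.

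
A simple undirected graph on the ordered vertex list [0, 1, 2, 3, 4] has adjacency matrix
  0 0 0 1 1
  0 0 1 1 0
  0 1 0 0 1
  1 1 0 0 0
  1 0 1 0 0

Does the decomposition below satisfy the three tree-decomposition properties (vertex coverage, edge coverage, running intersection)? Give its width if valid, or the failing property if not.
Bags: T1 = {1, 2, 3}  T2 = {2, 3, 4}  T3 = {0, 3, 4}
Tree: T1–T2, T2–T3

Vertex coverage: the bags together contain {0, 1, 2, 3, 4}, the full vertex set. Edge coverage: each edge of G has both endpoints in at least one bag. Running intersection: for every vertex, the bags containing it form a connected subtree. All three properties hold, so this is a valid tree decomposition of width max|bag| − 1 = 2, and hence tw(G) ≤ 2.

Yes; width 2.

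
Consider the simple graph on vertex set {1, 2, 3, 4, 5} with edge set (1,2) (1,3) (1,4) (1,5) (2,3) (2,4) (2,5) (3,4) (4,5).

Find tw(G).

3

A width-3 tree decomposition is:
Bags: B1 = {1, 2, 4, 5}  B2 = {1, 2, 3, 4}
Tree: B1–B2
Every bag has size at most 4, so the width is 4 − 1 = 3 and tw(G) ≤ 3. Conversely, {1, 2, 3, 4} is a clique of size 4, and the vertices of any clique must share a bag in every tree decomposition; so some bag has ≥ 4 vertices and tw(G) ≥ 3. Therefore the treewidth is 3.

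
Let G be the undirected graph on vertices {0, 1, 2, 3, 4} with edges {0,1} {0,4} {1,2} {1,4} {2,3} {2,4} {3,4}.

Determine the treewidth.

A width-2 tree decomposition is:
Bags: B1 = {0, 1, 4}  B2 = {1, 2, 4}  B3 = {2, 3, 4}
Tree: B1–B2, B2–B3
Every bag has size at most 3, so the width is 3 − 1 = 2 and tw(G) ≤ 2. For the lower bound, the 3 vertices {0, 1, 4} are pairwise adjacent, and any tree decomposition puts a clique entirely inside one bag — forcing width ≥ 2. Therefore the treewidth is 2.

2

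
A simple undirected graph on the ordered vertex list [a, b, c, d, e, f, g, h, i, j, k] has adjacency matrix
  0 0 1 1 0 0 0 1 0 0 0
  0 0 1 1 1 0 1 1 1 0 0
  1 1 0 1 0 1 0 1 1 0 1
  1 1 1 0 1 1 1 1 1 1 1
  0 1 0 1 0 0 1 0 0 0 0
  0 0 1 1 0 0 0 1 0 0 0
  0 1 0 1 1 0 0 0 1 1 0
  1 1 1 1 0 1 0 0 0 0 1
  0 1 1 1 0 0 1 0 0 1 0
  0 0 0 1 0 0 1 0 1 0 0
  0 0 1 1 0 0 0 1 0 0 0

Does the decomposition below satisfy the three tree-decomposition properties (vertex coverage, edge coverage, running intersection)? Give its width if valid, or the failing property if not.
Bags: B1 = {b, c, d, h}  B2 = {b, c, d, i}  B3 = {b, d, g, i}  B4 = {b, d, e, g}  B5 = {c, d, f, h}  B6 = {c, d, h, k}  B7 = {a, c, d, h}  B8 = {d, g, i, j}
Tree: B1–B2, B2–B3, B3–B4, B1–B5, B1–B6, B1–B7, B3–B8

Yes; width 3.

Every vertex of G appears in some bag (union = {a, b, c, d, e, f, g, h, i, j, k}); every edge is covered by a bag; and for each vertex v the set of bags containing v is connected in the bag tree. The decomposition is therefore valid. The largest bag has 4 vertices, so the width is 3.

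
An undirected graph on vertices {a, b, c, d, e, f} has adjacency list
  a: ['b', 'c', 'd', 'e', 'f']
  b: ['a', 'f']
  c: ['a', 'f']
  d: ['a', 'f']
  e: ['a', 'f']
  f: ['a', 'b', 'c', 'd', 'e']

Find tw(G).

2

A width-2 tree decomposition is:
Bags: B1 = {a, c, f}  B2 = {a, e, f}  B3 = {a, d, f}  B4 = {a, b, f}
Tree: B1–B2, B2–B3, B3–B4
Every bag has size at most 3, so the width is 3 − 1 = 2 and tw(G) ≤ 2. For the lower bound, the 3 vertices {a, d, f} are pairwise adjacent, and any tree decomposition puts a clique entirely inside one bag — forcing width ≥ 2. Hence tw(G) = 2 exactly.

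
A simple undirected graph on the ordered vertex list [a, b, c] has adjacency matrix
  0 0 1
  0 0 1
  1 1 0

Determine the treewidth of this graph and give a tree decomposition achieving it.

Treewidth 1.
One such decomposition:
Bags: B1 = {a, c}  B2 = {b, c}
Tree: B1–B2

Each bag holds 2 vertices, so the decomposition has width 1, which upper-bounds the treewidth. Any graph with an edge has treewidth ≥ 1, and G has the edge c–a. Combining the bounds, tw(G) = 1.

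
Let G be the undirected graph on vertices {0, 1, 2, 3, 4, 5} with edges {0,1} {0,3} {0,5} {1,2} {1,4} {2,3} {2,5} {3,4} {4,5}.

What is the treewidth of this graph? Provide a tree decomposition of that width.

Treewidth 3.
One such decomposition:
Bags: B1 = {0, 2, 4, 5}  B2 = {0, 2, 3, 4}  B3 = {0, 1, 2, 4}
Tree: B1–B2, B2–B3

Each bag holds 4 vertices, so the decomposition has width 3, which upper-bounds the treewidth. For the lower bound: the 4 vertex sets {2,5}, {0,3}, {4}, {1} are disjoint, each induces a connected subgraph, and every pair is joined by at least one edge of G. Contracting each set to a single vertex therefore yields K_{4} as a minor, and since treewidth is minor-monotone, tw(G) ≥ tw(K_{4}) = 3. Combining the bounds, tw(G) = 3.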